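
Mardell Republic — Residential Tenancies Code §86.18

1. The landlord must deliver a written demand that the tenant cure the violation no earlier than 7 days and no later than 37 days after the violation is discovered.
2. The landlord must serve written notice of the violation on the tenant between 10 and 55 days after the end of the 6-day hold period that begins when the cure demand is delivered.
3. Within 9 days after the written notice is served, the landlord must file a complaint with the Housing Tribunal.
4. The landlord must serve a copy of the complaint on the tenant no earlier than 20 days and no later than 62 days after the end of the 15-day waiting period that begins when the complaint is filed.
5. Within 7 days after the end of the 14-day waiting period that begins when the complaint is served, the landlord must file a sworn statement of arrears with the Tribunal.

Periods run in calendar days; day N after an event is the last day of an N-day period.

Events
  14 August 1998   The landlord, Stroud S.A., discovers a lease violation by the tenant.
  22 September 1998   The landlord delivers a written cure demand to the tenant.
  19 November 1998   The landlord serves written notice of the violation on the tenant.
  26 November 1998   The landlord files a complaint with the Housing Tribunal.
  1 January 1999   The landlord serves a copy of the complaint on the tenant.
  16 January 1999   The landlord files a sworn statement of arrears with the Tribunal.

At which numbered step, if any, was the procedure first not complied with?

Step 1

Step 1: the window is 7–37 days after 14 August 1998 (when the violation is discovered), so 21 August 1998 through 20 September 1998; done 22 September 1998 — 2 days after the window closed.
No need to go further; step 1 was not satisfied.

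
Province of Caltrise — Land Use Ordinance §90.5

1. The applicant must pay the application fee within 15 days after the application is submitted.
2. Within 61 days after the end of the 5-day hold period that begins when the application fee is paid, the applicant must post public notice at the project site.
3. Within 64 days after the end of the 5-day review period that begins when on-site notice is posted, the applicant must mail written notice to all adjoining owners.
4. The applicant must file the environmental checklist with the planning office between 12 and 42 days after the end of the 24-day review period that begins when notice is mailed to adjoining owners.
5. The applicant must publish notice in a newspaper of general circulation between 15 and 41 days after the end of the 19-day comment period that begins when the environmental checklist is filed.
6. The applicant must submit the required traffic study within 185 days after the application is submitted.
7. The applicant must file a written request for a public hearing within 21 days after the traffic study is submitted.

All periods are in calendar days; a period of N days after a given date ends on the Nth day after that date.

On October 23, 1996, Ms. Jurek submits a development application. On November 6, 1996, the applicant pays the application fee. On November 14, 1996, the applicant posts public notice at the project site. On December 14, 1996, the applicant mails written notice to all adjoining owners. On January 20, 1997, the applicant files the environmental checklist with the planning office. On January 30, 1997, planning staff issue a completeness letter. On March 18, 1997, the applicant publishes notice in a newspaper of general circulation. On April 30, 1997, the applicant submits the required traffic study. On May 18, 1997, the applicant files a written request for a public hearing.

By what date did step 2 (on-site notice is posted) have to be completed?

The application fee is paid on November 6, 1996; the 5-day hold period therefore ends November 11, 1996, and step 2 runs from that date. 61 days after November 11, 1996 is January 11, 1997.

January 11, 1997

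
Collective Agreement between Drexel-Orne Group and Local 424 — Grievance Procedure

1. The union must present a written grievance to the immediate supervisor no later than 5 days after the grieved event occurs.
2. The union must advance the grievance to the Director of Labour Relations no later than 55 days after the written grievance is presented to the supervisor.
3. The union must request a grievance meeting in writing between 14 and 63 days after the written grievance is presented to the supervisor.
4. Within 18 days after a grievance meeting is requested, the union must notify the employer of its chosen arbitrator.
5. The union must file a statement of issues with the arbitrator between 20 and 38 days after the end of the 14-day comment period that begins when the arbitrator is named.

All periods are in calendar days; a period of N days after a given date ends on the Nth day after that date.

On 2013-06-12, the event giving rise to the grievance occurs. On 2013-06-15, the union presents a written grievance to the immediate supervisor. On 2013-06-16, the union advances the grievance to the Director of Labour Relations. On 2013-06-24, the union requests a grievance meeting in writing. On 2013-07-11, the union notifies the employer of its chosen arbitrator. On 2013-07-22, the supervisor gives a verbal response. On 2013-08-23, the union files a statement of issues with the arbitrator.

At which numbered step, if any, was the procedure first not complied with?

Step 3

(1) due by 2013-06-12 + 5 days = 2013-06-17; 2013-06-15 is within that limit.
(2) due by 2013-06-15 + 55 days = 2013-08-09; 2013-06-16 is within that limit.
(3) the permitted window runs from 2013-06-15 + 14 = 2013-06-29 to 2013-06-15 + 63 = 2013-08-17; done 2013-06-24 — 5 days before the window opened.
That is the first point of non-compliance.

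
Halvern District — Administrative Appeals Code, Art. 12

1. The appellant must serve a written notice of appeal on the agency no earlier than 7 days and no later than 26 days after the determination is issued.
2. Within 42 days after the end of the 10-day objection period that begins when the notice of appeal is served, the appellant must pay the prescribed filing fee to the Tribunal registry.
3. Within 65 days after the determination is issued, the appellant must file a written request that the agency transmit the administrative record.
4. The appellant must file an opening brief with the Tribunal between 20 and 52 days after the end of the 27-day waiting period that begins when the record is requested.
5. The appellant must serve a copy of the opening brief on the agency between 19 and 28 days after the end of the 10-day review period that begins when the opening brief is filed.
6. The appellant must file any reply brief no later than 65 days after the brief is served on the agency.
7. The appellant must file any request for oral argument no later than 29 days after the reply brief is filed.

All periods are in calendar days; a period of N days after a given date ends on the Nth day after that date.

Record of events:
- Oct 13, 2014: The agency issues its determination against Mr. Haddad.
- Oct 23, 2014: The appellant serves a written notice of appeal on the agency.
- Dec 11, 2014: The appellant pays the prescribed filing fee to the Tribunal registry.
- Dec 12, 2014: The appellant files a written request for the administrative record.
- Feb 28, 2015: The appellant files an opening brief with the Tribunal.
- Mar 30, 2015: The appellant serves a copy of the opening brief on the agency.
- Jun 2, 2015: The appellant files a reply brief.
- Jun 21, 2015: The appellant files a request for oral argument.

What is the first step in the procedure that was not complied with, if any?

(1) the permitted window runs from Oct 13, 2014 + 7 = Oct 20, 2014 to Oct 13, 2014 + 26 = Nov 8, 2014; Oct 23, 2014 falls inside that range.
(2) due by Nov 2, 2014 + 42 days = Dec 14, 2014; Dec 11, 2014 is within that limit.
(3) due by Oct 13, 2014 + 65 days = Dec 17, 2014; done Dec 12, 2014 — timely.
(4) the permitted window runs from Jan 8, 2015 + 20 = Jan 28, 2015 to Jan 8, 2015 + 52 = Mar 1, 2015; done Feb 28, 2015 — within the window.
(5) the permitted window runs from Mar 10, 2015 + 19 = Mar 29, 2015 to Mar 10, 2015 + 28 = Apr 7, 2015; Mar 30, 2015 falls inside that range.
(6) due by Mar 30, 2015 + 65 days = Jun 3, 2015; completed Jun 2, 2015, before the deadline.
(7) due by Jun 2, 2015 + 29 days = Jul 1, 2015; Jun 21, 2015 is within that limit.

None — every step was satisfied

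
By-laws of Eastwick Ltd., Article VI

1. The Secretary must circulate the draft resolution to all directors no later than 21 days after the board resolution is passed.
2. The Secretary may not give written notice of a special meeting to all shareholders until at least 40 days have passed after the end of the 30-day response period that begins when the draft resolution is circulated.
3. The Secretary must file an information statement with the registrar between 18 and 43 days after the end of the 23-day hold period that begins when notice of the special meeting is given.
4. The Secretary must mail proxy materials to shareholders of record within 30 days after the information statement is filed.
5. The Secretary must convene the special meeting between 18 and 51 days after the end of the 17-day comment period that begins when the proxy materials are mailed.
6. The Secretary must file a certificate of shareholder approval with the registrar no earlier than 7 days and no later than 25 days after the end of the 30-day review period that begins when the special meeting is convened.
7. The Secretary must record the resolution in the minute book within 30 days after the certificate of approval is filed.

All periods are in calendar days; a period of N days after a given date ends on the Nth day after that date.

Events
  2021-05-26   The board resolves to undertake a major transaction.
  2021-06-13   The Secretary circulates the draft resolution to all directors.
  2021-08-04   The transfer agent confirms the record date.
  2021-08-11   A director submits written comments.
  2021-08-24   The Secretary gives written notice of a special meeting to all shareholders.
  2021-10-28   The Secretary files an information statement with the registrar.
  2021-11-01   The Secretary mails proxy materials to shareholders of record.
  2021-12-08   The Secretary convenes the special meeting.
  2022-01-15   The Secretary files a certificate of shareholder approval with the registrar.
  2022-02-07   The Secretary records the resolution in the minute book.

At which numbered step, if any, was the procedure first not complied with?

None — every step was satisfied

(1) due by 2021-05-26 + 21 days = 2021-06-16; done 2021-06-13 — timely.
(2) permitted from 2021-07-13 + 40 days = 2021-08-22 onward; done 2021-08-24, after the minimum wait.
(3) the permitted window runs from 2021-09-16 + 18 = 2021-10-04 to 2021-09-16 + 43 = 2021-10-29; done 2021-10-28 — within the window.
(4) due by 2021-10-28 + 30 days = 2021-11-27; completed 2021-11-01, before the deadline.
(5) the permitted window runs from 2021-11-18 + 18 = 2021-12-06 to 2021-11-18 + 51 = 2022-01-08; done 2021-12-08, which is between those dates.
(6) the permitted window runs from 2022-01-07 + 7 = 2022-01-14 to 2022-01-07 + 25 = 2022-02-01; 2022-01-15 falls inside that range.
(7) due by 2022-01-15 + 30 days = 2022-02-14; done 2022-02-07 — timely.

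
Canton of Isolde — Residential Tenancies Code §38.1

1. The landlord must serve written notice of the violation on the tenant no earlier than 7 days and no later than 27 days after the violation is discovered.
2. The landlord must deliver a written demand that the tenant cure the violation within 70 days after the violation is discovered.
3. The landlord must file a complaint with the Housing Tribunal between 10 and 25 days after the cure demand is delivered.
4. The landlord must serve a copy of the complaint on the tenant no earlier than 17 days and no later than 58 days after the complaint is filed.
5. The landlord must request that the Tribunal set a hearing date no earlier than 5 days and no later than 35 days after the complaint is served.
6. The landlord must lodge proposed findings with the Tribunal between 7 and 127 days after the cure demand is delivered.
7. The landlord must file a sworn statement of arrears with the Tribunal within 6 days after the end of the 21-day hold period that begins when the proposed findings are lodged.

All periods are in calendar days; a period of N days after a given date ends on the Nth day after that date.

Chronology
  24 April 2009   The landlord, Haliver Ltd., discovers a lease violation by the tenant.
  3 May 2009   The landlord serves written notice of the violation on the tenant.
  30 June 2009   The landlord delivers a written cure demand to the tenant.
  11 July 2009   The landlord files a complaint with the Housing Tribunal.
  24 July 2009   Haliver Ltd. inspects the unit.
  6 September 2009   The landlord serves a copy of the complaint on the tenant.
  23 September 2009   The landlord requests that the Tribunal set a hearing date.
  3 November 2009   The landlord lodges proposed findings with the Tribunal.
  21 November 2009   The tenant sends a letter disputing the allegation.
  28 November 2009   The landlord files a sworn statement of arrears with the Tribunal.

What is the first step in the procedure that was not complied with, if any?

None — every step was satisfied

Step 1: the window is 7–27 days after 24 April 2009 (when the violation is discovered), so 1 May 2009 through 21 May 2009; done 3 May 2009, which is between those dates.
Step 2: 70 days after 24 April 2009 (when the violation is discovered) is 3 July 2009; done 30 June 2009 — timely.
Step 3: the window is 10–25 days after 30 June 2009 (when the cure demand is delivered), so 10 July 2009 through 25 July 2009; done 11 July 2009 — within the window.
Step 4: the window is 17–58 days after 11 July 2009 (when the complaint is filed), so 28 July 2009 through 7 September 2009; 6 September 2009 falls inside that range.
Step 5: the window is 5–35 days after 6 September 2009 (when the complaint is served), so 11 September 2009 through 11 October 2009; done 23 September 2009, which is between those dates.
Step 6: the window is 7–127 days after 30 June 2009 (when the cure demand is delivered), so 7 July 2009 through 4 November 2009; done 3 November 2009, which is between those dates.
Step 7: 6 days after 24 November 2009 (end of the 21-day hold period, which began when the proposed findings are lodged on 3 November 2009) is 30 November 2009; completed 28 November 2009, before the deadline.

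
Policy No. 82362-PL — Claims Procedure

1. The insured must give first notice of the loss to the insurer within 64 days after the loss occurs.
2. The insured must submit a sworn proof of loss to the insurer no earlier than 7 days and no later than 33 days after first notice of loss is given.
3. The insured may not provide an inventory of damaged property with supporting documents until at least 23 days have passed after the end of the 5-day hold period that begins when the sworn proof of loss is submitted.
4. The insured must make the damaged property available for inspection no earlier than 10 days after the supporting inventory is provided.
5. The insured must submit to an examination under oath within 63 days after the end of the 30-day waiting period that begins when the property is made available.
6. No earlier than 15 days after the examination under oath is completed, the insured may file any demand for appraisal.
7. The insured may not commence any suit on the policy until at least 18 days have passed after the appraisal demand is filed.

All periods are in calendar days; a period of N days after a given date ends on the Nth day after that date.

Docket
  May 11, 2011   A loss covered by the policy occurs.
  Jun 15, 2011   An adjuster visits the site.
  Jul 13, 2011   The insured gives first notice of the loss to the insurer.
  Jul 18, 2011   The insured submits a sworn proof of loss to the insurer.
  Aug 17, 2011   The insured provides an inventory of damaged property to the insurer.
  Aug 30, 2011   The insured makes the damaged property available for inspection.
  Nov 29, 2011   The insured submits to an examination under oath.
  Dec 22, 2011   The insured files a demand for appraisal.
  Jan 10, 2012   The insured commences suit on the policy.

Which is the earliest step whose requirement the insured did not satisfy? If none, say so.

Step 1 — counting 64 days from May 11, 2011 (when the loss occurs) gives a deadline of Jul 14, 2011; done Jul 13, 2011 — timely.
Step 2 — 7 and 33 days from Jul 13, 2011 (when first notice of loss is given) are Jul 20, 2011 and Aug 15, 2011 respectively; done Jul 18, 2011 — 2 days before the window opened.

Step 2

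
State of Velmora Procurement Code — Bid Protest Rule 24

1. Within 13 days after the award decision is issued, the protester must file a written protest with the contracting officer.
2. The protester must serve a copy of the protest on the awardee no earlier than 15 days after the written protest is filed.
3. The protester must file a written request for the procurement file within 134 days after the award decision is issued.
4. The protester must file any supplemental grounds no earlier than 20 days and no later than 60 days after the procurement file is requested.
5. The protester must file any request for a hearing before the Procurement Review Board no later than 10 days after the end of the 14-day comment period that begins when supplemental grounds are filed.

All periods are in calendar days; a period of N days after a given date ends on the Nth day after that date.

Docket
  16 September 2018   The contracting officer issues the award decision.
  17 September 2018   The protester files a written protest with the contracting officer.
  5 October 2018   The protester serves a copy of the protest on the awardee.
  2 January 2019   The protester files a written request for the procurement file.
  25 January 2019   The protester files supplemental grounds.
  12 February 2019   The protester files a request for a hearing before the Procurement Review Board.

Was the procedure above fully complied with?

Yes

Step 1: 13 days after 16 September 2018 (when the award decision is issued) is 29 September 2018; done 17 September 2018 — timely.
Step 2: the earliest permitted date is 15 days after 17 September 2018 (when the written protest is filed), i.e. 2 October 2018; done 5 October 2018, after the minimum wait.
Step 3: 134 days after 16 September 2018 (when the award decision is issued) is 28 January 2019; completed 2 January 2019, before the deadline.
Step 4: the window is 20–60 days after 2 January 2019 (when the procurement file is requested), so 22 January 2019 through 3 March 2019; done 25 January 2019, which is between those dates.
Step 5: 10 days after 8 February 2019 (end of the 14-day comment period, which began when supplemental grounds are filed on 25 January 2019) is 18 February 2019; 12 February 2019 is within that limit.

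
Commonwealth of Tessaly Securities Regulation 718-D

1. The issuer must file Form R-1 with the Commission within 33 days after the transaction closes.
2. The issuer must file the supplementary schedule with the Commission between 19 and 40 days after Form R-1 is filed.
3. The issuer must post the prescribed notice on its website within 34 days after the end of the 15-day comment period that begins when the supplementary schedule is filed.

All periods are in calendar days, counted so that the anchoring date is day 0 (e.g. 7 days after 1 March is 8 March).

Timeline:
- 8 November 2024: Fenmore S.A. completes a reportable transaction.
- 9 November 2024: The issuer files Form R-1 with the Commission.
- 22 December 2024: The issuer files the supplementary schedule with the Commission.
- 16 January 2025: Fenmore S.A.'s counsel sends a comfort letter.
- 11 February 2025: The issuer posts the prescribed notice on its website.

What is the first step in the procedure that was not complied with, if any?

(1) due by 8 November 2024 + 33 days = 11 December 2024; done 9 November 2024 — timely.
(2) the permitted window runs from 9 November 2024 + 19 = 28 November 2024 to 9 November 2024 + 40 = 19 December 2024; done 22 December 2024 — 3 days after the window closed.

Step 2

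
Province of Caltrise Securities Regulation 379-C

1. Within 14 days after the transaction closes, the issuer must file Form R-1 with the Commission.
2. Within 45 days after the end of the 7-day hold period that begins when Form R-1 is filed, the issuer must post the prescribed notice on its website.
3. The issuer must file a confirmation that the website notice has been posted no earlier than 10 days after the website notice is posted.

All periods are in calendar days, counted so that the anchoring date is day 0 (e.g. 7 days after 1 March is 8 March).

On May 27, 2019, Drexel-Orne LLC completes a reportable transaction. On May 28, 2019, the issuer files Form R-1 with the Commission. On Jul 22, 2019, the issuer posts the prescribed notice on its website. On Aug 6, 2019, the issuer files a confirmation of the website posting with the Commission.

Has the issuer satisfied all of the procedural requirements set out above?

No

(1) due by May 27, 2019 + 14 days = Jun 10, 2019; May 28, 2019 is within that limit.
(2) due by Jun 4, 2019 + 45 days = Jul 19, 2019; done Jul 22, 2019 — 3 days late.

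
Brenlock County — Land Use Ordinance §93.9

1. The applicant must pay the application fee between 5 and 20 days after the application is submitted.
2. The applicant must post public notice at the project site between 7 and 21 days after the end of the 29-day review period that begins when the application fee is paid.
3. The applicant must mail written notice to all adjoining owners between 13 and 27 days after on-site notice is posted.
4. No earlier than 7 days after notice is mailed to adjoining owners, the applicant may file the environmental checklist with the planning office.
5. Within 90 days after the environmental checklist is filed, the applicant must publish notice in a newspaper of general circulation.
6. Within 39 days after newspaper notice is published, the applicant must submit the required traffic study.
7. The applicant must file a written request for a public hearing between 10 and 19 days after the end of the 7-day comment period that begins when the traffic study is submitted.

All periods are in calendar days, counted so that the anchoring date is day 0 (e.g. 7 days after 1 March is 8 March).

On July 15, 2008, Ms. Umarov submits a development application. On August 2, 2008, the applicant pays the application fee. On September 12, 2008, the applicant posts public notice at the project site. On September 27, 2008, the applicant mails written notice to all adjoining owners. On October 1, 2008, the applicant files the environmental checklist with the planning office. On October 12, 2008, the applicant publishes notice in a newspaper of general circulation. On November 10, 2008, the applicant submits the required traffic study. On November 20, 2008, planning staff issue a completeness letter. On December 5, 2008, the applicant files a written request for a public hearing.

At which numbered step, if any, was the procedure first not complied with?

Step 4

Step 1 — 5 and 20 days from July 15, 2008 (when the application is submitted) are July 20, 2008 and August 4, 2008 respectively; done August 2, 2008 — within the window.
Step 2 — 7 and 21 days from August 31, 2008 (end of the 29-day review period, which began when the application fee is paid on August 2, 2008) are September 7, 2008 and September 21, 2008 respectively; done September 12, 2008, which is between those dates.
Step 3 — 13 and 27 days from September 12, 2008 (when on-site notice is posted) are September 25, 2008 and October 9, 2008 respectively; September 27, 2008 falls inside that range.
Step 4 — must wait 7 days from September 27, 2008 (when notice is mailed to adjoining owners), so not before October 4, 2008; acted on October 1, 2008, 3 days prematurely.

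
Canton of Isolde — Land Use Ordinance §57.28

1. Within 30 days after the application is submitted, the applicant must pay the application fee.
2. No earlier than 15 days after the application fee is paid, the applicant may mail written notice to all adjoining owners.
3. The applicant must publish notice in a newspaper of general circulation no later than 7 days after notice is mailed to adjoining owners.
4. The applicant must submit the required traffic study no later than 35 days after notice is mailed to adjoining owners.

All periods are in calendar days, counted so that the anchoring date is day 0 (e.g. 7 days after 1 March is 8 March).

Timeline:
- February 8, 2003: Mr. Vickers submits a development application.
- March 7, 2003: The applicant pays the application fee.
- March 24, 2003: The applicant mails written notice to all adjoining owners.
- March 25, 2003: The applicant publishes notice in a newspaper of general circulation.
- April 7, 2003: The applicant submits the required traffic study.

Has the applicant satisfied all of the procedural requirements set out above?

Yes

Step 1: 30 days after February 8, 2003 (when the application is submitted) is March 10, 2003; done March 7, 2003 — timely.
Step 2: the earliest permitted date is 15 days after March 7, 2003 (when the application fee is paid), i.e. March 22, 2003; March 24, 2003 is on or after that date.
Step 3: 7 days after March 24, 2003 (when notice is mailed to adjoining owners) is March 31, 2003; March 25, 2003 is within that limit.
Step 4: 35 days after March 24, 2003 (when notice is mailed to adjoining owners) is April 28, 2003; done April 7, 2003 — timely.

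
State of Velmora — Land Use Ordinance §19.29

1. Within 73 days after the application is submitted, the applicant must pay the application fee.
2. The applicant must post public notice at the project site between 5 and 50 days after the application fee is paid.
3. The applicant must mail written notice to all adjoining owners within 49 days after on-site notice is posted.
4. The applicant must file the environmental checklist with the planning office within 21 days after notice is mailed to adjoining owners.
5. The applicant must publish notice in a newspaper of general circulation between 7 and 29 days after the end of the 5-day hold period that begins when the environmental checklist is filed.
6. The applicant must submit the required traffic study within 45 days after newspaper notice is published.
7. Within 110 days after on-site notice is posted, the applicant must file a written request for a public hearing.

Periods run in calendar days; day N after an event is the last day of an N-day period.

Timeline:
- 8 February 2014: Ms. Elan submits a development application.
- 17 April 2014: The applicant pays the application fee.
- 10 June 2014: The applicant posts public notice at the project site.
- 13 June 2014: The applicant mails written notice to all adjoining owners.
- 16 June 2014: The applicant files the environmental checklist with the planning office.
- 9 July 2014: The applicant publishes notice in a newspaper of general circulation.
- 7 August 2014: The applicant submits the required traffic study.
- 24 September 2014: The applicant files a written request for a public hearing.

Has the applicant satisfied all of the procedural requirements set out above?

Step 1: 73 days after 8 February 2014 (when the application is submitted) is 22 April 2014; completed 17 April 2014, before the deadline.
Step 2: the window is 5–50 days after 17 April 2014 (when the application fee is paid), so 22 April 2014 through 6 June 2014; 10 June 2014 is 4 days past the end of the window.
That is the first point of non-compliance.

No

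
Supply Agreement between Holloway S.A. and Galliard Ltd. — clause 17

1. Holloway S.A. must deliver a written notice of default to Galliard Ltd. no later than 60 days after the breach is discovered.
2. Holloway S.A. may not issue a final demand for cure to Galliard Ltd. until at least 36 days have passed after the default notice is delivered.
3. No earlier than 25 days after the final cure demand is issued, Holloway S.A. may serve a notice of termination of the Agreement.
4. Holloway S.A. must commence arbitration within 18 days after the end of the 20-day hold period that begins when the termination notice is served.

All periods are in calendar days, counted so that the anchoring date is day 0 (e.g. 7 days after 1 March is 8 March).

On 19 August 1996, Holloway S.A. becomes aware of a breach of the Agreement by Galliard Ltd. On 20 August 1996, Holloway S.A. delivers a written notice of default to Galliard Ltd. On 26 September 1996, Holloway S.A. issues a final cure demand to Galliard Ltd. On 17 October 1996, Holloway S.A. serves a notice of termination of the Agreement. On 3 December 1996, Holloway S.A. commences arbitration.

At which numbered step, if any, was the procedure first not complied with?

Step 1 — counting 60 days from 19 August 1996 (when the breach is discovered) gives a deadline of 18 October 1996; 20 August 1996 is within that limit.
Step 2 — must wait 36 days from 20 August 1996 (when the default notice is delivered), so not before 25 September 1996; done 26 September 1996, after the minimum wait.
Step 3 — must wait 25 days from 26 September 1996 (when the final cure demand is issued), so not before 21 October 1996; acted on 17 October 1996, 4 days prematurely.

Step 3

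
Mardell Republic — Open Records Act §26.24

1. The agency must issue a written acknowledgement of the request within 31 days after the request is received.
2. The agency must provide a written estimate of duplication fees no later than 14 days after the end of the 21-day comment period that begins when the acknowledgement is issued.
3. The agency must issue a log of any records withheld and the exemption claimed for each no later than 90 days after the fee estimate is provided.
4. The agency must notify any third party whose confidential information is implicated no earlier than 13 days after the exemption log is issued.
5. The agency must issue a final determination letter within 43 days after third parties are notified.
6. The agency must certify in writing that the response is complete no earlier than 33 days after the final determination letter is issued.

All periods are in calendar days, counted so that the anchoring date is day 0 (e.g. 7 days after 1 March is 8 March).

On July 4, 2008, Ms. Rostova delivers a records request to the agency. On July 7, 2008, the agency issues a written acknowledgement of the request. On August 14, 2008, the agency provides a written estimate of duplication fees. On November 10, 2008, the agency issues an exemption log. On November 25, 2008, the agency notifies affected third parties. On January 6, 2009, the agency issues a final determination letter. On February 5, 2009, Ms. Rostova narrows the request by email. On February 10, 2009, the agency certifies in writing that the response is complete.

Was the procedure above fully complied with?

(1) due by July 4, 2008 + 31 days = August 4, 2008; done July 7, 2008 — timely.
(2) due by July 28, 2008 + 14 days = August 11, 2008; August 14, 2008 misses that deadline by 3 days.
The procedure was therefore not followed at step 2.

No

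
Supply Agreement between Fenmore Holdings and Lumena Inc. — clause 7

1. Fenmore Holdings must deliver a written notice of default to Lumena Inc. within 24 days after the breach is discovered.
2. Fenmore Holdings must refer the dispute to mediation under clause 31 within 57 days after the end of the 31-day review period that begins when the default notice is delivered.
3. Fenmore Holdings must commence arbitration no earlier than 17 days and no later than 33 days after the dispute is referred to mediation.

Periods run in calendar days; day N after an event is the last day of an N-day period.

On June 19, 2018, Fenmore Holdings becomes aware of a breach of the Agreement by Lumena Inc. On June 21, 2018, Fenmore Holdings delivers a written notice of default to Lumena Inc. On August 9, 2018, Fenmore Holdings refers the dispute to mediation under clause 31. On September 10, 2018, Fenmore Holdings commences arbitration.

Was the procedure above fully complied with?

Yes

Step 1 — counting 24 days from June 19, 2018 (when the breach is discovered) gives a deadline of July 13, 2018; done June 21, 2018 — timely.
Step 2 — counting 57 days from July 22, 2018 (end of the 31-day review period, which began when the default notice is delivered on June 21, 2018) gives a deadline of September 17, 2018; completed August 9, 2018, before the deadline.
Step 3 — 17 and 33 days from August 9, 2018 (when the dispute is referred to mediation) are August 26, 2018 and September 11, 2018 respectively; done September 10, 2018, which is between those dates.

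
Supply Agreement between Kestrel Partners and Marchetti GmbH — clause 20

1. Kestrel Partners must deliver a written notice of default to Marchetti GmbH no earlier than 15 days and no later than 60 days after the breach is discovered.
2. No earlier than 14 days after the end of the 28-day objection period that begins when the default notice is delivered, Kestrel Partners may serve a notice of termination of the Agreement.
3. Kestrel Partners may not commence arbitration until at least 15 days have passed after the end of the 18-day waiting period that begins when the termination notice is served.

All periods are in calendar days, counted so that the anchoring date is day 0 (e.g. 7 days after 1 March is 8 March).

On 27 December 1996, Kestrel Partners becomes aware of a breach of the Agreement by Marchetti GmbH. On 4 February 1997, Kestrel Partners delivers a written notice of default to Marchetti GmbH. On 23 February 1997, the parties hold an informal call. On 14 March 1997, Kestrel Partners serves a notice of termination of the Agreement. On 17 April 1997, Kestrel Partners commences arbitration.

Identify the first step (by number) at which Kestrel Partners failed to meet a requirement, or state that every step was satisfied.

Step 1 — 15 and 60 days from 27 December 1996 (when the breach is discovered) are 11 January 1997 and 25 February 1997 respectively; done 4 February 1997, which is between those dates.
Step 2 — must wait 14 days from 4 March 1997 (end of the 28-day objection period, which began when the default notice is delivered on 4 February 1997), so not before 18 March 1997; done 14 March 1997 — 4 days too early.

Step 2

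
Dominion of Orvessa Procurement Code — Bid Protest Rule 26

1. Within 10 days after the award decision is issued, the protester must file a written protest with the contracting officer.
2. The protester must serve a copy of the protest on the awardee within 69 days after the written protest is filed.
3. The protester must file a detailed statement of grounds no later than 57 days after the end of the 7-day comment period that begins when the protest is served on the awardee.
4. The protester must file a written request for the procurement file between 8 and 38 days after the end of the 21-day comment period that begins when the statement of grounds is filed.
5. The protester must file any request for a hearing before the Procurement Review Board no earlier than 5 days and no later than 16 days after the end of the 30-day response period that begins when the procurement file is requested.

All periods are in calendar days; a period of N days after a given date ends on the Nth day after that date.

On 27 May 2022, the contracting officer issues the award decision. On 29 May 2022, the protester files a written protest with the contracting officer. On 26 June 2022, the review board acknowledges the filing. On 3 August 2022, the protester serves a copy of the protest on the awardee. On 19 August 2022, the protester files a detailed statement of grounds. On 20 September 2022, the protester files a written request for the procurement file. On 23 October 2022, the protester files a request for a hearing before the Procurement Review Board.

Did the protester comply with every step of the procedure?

Step 1 — counting 10 days from 27 May 2022 (when the award decision is issued) gives a deadline of 6 June 2022; completed 29 May 2022, before the deadline.
Step 2 — counting 69 days from 29 May 2022 (when the written protest is filed) gives a deadline of 6 August 2022; 3 August 2022 is within that limit.
Step 3 — counting 57 days from 10 August 2022 (end of the 7-day comment period, which began when the protest is served on the awardee on 3 August 2022) gives a deadline of 6 October 2022; completed 19 August 2022, before the deadline.
Step 4 — 8 and 38 days from 9 September 2022 (end of the 21-day comment period, which began when the statement of grounds is filed on 19 August 2022) are 17 September 2022 and 17 October 2022 respectively; 20 September 2022 falls inside that range.
Step 5 — 5 and 16 days from 20 October 2022 (end of the 30-day response period, which began when the procurement file is requested on 20 September 2022) are 25 October 2022 and 5 November 2022 respectively; 23 October 2022 is 2 days too early.

No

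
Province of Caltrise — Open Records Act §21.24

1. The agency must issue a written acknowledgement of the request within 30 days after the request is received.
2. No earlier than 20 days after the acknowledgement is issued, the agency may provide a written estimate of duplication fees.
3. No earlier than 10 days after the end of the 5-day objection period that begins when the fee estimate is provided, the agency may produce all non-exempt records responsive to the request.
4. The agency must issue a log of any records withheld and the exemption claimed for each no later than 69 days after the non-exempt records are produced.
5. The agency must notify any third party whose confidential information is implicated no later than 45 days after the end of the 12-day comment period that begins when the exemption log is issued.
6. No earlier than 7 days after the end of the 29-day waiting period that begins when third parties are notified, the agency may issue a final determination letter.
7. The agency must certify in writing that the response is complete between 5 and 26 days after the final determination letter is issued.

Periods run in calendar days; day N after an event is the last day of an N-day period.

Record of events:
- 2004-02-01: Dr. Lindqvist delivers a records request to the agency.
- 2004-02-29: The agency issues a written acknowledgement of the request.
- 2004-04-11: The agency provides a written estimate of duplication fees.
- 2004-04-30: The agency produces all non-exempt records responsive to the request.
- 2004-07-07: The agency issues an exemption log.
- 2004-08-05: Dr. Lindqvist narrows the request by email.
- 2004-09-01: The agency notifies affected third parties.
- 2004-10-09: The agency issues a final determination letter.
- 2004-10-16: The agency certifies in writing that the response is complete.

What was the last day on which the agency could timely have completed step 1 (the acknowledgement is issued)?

Step 1 runs from 2004-02-01, when the request is received. 30 days after 2004-02-01 is 2004-03-02.

2004-03-02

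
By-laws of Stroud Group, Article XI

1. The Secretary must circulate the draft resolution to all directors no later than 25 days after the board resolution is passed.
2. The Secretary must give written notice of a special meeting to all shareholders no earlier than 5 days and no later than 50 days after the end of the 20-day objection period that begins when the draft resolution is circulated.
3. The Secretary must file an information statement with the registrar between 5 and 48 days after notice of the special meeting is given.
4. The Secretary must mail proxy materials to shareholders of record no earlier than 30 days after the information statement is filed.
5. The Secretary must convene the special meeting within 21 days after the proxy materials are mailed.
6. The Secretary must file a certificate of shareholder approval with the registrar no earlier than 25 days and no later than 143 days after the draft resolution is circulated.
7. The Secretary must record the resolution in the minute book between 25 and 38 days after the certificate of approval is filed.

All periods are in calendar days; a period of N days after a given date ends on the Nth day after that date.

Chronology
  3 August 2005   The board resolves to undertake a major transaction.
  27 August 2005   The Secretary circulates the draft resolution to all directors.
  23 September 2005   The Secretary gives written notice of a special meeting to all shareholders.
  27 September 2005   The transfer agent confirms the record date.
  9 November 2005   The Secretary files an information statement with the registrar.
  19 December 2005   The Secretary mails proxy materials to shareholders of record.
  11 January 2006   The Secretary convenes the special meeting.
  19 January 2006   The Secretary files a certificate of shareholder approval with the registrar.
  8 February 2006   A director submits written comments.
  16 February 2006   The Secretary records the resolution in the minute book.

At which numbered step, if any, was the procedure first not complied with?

Step 5

(1) due by 3 August 2005 + 25 days = 28 August 2005; completed 27 August 2005, before the deadline.
(2) the permitted window runs from 16 September 2005 + 5 = 21 September 2005 to 16 September 2005 + 50 = 5 November 2005; done 23 September 2005, which is between those dates.
(3) the permitted window runs from 23 September 2005 + 5 = 28 September 2005 to 23 September 2005 + 48 = 10 November 2005; done 9 November 2005, which is between those dates.
(4) permitted from 9 November 2005 + 30 days = 9 December 2005 onward; done 19 December 2005 — permitted.
(5) due by 19 December 2005 + 21 days = 9 January 2006; done 11 January 2006 — 2 days late.
The procedure was therefore not followed at step 5.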